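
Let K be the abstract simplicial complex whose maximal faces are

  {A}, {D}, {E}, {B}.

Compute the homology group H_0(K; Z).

H_0 = Z^4.

Order the vertices as A < B < D < E. Listing each simplex with vertices in this order, K has dimension 0 with simplices:

  0-simplices (4): A, B, D, E

so the chain groups are C_0 ≅ Z^4.

From H_k ≅ ker(∂_k) / im(∂_{k+1}) we obtain:

  H_0: rank C_0 − rank ∂_1 = 4 − 0 = 4, and there is no ∂_1, so H_0 ≅ Z^4.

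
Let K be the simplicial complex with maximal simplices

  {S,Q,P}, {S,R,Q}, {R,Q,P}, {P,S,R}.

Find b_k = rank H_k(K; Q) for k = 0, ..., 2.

b_0 = 1, b_1 = 0, b_2 = 1.

We work with the vertex ordering P < Q < R < S. The simplices of K, each written with vertices in increasing order, are:

  0-simplices (4): P, Q, R, S
  1-simplices (6): PQ, PR, PS, QR, QS, RS
  2-simplices (4): PQR, PQS, PRS, QRS

so the chain groups are C_0 ≅ Z^4, C_1 ≅ Z^6, C_2 ≅ Z^4.

∂_1: C_1 → C_0 maps an edge to its endpoints' difference, ∂[p,q] = q − p.
This gives a 4×6 integer matrix of rank 3; reducing to Smith normal form yields diagonal entries (1,1,1).

The boundary map ∂_2: C_2 → C_1 acts by ∂[p,q,r] = [q,r] − [p,r] + [p,q]. For instance
  ∂PRS = RS − PS + PR,
  ∂PQS = QS − PS + PQ.
The 6×4 boundary matrix has rank 3 and Smith normal form diag(1,1,1).

Computing H_k = (kernel of ∂_k) / (image of ∂_{k+1}):

  H_0: rank C_0 − rank ∂_1 = 4 − 3 = 1, and the invariant factors of ∂_1 are all 1, so H_0 = Z.
  H_1: rank ker ∂_1 − rank ∂_2 = (6 − 3) − 3 = 0, and the invariant factors of ∂_2 are all 1, so H_1 = 0.
  H_2: rank ker ∂_2 − rank ∂_3 = (4 − 3) − 0 = 1, and there is no ∂_3, so H_2 = Z.

As a check, the Euler characteristic is 4 − 6 + 4 = 2, which agrees with 1 − 0 + 1 = 2.
(K is a triangulation of the 2-sphere S^2.)

Hence the Betti numbers are b_0 = 1, b_1 = 0, b_2 = 1.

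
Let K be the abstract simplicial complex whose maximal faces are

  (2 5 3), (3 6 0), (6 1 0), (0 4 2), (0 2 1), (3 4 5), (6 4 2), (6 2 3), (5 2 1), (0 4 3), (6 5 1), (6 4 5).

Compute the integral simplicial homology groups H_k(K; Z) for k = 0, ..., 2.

H_0 ≅ Z,  H_1 ≅ Z/2,  H_2 = 0.

Take the total order 0 < 1 < 2 < 3 < 4 < 5 < 6 on the vertex set. Then K (dimension 2) consists of the simplices:

  0-simplices (7): [0], [1], [2], [3], [4], [5], [6]
  1-simplices (18): [0,1], [0,2], [0,3], [0,4], [0,6], [1,2], [1,5], [1,6], [2,3], [2,4], [2,5], [2,6], [3,4], [3,5], [3,6], [4,5], [4,6], [5,6]
  2-simplices (12): [0,1,2], [0,1,6], [0,2,4], [0,3,4], [0,3,6], [1,2,5], [1,5,6], [2,3,5], [2,3,6], [2,4,6], [3,4,5], [4,5,6]

Hence C_0 ≅ Z^7, C_1 ≅ Z^18, C_2 ≅ Z^12.

∂_1: C_1 → C_0 maps an edge to its endpoints' difference, ∂[p,q] = q − p.
The 7×18 boundary matrix has rank 6 and Smith normal form diag(1,1,1,1,1,1).

Boundary ∂_2: C_2 → C_1 acts by ∂[p,q,r] = [q,r] − [p,r] + [p,q]. For instance
  ∂[0,1,2] = [1,2] − [0,2] + [0,1],
  ∂[0,3,4] = [3,4] − [0,4] + [0,3].
This gives a 18×12 integer matrix of rank 12; reducing to Smith normal form yields diagonal entries (1,1,1,1,1,1,1,1,1,1,1,2).

Computing H_k = (kernel of ∂_k) / (image of ∂_{k+1}):

  H_0: rank C_0 − rank ∂_1 = 7 − 6 = 1, and the invariant factors of ∂_1 are all 1, so H_0 ≅ Z.
  H_1: rank ker ∂_1 − rank ∂_2 = (18 − 6) − 12 = 0, and ∂_2 has invariant factor 2 > 1, so H_1 ≅ Z/2.
  H_2: rank ker ∂_2 − rank ∂_3 = (12 − 12) − 0 = 0, and there is no ∂_3, so H_2 ≅ 0.

As a check, the Euler characteristic is 7 − 18 + 12 = 1, which agrees with 1 − 0 + 0 = 1.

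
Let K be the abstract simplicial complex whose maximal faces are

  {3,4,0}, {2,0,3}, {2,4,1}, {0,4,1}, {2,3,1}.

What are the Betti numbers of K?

b_0 = 1, b_1 = 1, b_2 = 0.

Take the total order 0 < 1 < 2 < 3 < 4 on the vertex set. Then K (dimension 2) consists of the simplices:

  0-simplices (5): [0], [1], [2], [3], [4]
  1-simplices (10): [0,1], [0,2], [0,3], [0,4], [1,2], [1,3], [1,4], [2,3], [2,4], [3,4]
  2-simplices (5): [0,1,4], [0,2,3], [0,3,4], [1,2,3], [1,2,4]

Hence C_0 ≅ Z^5, C_1 ≅ Z^10, C_2 ≅ Z^5.

∂_1: C_1 → C_0 maps an edge to its endpoints' difference, ∂[p,q] = q − p.
The 5×10 boundary matrix has rank 4 and Smith normal form diag(1,1,1,1).

∂_2: C_2 → C_1 sends each 2-simplex [p,q,r] to [q,r] − [p,r] + [p,q]. For instance
  ∂[0,1,4] = [1,4] − [0,4] + [0,1],
  ∂[0,2,3] = [2,3] − [0,3] + [0,2].
The resulting 10×5 matrix has rank 5, and its Smith normal form has invariant factors (1,1,1,1,1).

Now H_k = ker ∂_k / im ∂_{k+1}, so:

  H_0: rank C_0 − rank ∂_1 = 5 − 4 = 1, and the invariant factors of ∂_1 are all 1, so H_0 = Z.
  H_1: rank ker ∂_1 − rank ∂_2 = (10 − 4) − 5 = 1, and the invariant factors of ∂_2 are all 1, so H_1 = Z.
  H_2: rank ker ∂_2 − rank ∂_3 = (5 − 5) − 0 = 0, and there is no ∂_3, so H_2 = 0.

(K is a triangulation of the Möbius band.)

Hence the Betti numbers are b_0 = 1, b_1 = 1, b_2 = 0.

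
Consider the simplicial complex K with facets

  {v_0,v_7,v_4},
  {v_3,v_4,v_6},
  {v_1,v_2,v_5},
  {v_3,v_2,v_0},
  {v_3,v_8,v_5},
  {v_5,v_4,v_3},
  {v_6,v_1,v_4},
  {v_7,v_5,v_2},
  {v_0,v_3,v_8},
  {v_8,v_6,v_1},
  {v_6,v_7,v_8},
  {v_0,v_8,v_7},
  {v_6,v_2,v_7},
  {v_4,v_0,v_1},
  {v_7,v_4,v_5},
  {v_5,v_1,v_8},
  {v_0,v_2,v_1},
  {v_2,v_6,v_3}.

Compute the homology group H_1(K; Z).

K has 9 vertices, 27 edges, 18 triangles.
rank ∂_1 = 8, rank ∂_2 = 17 ⇒ b_1 = 27 − 8 − 17 = 2; all invariant factors of ∂_2 are 1 so no torsion. So H_1 = Z^2.

H_1 ≅ Z^2.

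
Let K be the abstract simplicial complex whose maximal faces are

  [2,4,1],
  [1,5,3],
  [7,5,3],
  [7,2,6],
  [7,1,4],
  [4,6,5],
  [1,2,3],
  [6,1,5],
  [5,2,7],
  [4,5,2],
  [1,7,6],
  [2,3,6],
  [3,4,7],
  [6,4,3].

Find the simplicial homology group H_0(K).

K has 7 vertices, 21 edges, 14 triangles.
rank ∂_0 = 0, rank ∂_1 = 6 ⇒ b_0 = 7 − 0 − 6 = 1; all invariant factors of ∂_1 are 1 so no torsion. So H_0 = Z.

H_0 = Z.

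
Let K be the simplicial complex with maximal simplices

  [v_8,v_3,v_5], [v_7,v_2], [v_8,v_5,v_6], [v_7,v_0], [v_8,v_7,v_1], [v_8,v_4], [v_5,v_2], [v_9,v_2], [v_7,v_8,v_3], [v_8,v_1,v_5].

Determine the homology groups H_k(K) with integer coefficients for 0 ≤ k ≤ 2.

H_0 = Z,  H_1 = Z,  H_2 = 0.

Order the vertices as v_0 < v_1 < v_2 < v_3 < v_4 < v_5 < v_6 < v_7 < v_8 < v_9. Listing each simplex with vertices in this order, K has dimension 2 with simplices:

  0-simplices (10): [v_0], [v_1], [v_2], [v_3], [v_4], [v_5], [v_6], [v_7], [v_8], [v_9]
  1-simplices (15): (15 of them)
  2-simplices (5): [v_1,v_5,v_8], [v_1,v_7,v_8], [v_3,v_5,v_8], [v_3,v_7,v_8], [v_5,v_6,v_8]

giving chain groups C_0 ≅ Z^10, C_1 ≅ Z^15, C_2 ≅ Z^5.

Boundary ∂_1: C_1 → C_0 sends each edge [p,q] (with p < q) to q − p. For instance
  ∂[v_5,v_6] = [v_6] − [v_5].
As a 10×15 matrix over Z this has rank 9, with invariant factors (1,1,1,1,1,1,1,1,1).

∂_2: C_2 → C_1 sends each 2-simplex [p,q,r] to [q,r] − [p,r] + [p,q]. For instance
  ∂[v_1,v_5,v_8] = [v_5,v_8] − [v_1,v_8] + [v_1,v_5],
  ∂[v_1,v_7,v_8] = [v_7,v_8] − [v_1,v_8] + [v_1,v_7].
As a 15×5 matrix over Z this has rank 5, with invariant factors (1,1,1,1,1).

Now H_k = ker ∂_k / im ∂_{k+1}, so:

  H_0: rank C_0 − rank ∂_1 = 10 − 9 = 1, and the invariant factors of ∂_1 are all 1, so H_0 ≅ Z.
  H_1: rank ker ∂_1 − rank ∂_2 = (15 − 9) − 5 = 1, and the invariant factors of ∂_2 are all 1, so H_1 ≅ Z.
  H_2: rank ker ∂_2 − rank ∂_3 = (5 − 5) − 0 = 0, and there is no ∂_3, so H_2 ≅ 0.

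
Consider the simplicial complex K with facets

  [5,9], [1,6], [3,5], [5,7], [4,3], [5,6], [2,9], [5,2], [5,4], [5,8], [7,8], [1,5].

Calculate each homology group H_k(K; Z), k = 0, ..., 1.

H_0 = Z,  H_1 = Z^4.

Fix the vertex order 1 < 2 < 3 < 4 < 5 < 6 < 7 < 8 < 9 and write every simplex with vertices in increasing order. Then dim K = 1 and the simplices of K are:

  0-simplices (9): [1], [2], [3], [4], [5], [6], [7], [8], [9]
  1-simplices (12): [1,5], [1,6], [2,5], [2,9], [3,4], [3,5], [4,5], [5,6], [5,7], [5,8], [5,9], [7,8]

Hence C_0 ≅ Z^9, C_1 ≅ Z^12.

Boundary ∂_1: C_1 → C_0 sends each edge [p,q] (with p < q) to q − p. For instance
  ∂[2,5] = [5] − [2].
The 9×12 boundary matrix has rank 8 and Smith normal form diag(1,1,1,1,1,1,1,1).

From H_k ≅ ker(∂_k) / im(∂_{k+1}) we obtain:

  H_0: rank C_0 − rank ∂_1 = 9 − 8 = 1, and the invariant factors of ∂_1 are all 1, so H_0 ≅ Z.
  H_1: rank ker ∂_1 − rank ∂_2 = (12 − 8) − 0 = 4, and there is no ∂_2, so H_1 ≅ Z^4.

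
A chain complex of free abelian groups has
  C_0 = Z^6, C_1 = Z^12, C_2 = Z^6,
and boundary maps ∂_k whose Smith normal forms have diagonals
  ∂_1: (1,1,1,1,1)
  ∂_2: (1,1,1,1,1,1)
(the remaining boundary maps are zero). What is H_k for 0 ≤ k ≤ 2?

H_0 = Z,  H_1 = Z,  H_2 = 0.

H_0: b_0 = 6 − 0 − 5 = 1; torsion from ∂_1 factors > 1: none. So H_0 = Z.
H_1: b_1 = 12 − 5 − 6 = 1; torsion from ∂_2 factors > 1: none. So H_1 = Z.
H_2: b_2 = 6 − 6 − 0 = 0; torsion from ∂_3 factors > 1: none. So H_2 = 0.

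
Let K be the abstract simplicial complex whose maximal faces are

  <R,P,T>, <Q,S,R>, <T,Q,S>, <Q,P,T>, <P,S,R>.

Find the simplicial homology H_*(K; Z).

Fix the vertex order P < Q < R < S < T and write every simplex with vertices in increasing order. Then dim K = 2 and the simplices of K are:

  0-simplices (5): P, Q, R, S, T
  1-simplices (10): PQ, PR, PS, PT, QR, QS, QT, RS, RT, ST
  2-simplices (5): PQT, PRS, PRT, QRS, QST

Hence C_0 ≅ Z^5, C_1 ≅ Z^10, C_2 ≅ Z^5.

∂_1: C_1 → C_0 sends each edge [p,q] (with p < q) to q − p.
As a 5×10 matrix over Z this has rank 4, with invariant factors (1,1,1,1).

∂_2: C_2 → C_1 sends each 2-simplex [p,q,r] to [q,r] − [p,r] + [p,q]. For instance
  ∂PQT = QT − PT + PQ,
  ∂QRS = RS − QS + QR.
This gives a 10×5 integer matrix of rank 5; reducing to Smith normal form yields diagonal entries (1,1,1,1,1).

Reading off H_k = ker ∂_k / im ∂_{k+1}:

  H_0: rank C_0 − rank ∂_1 = 5 − 4 = 1, and the invariant factors of ∂_1 are all 1, so H_0 = Z.
  H_1: rank ker ∂_1 − rank ∂_2 = (10 − 4) − 5 = 1, and the invariant factors of ∂_2 are all 1, so H_1 = Z.
  H_2: rank ker ∂_2 − rank ∂_3 = (5 − 5) − 0 = 0, and there is no ∂_3, so H_2 = 0.

As a check, the Euler characteristic is 5 − 10 + 5 = 0, which agrees with 1 − 1 + 0 = 0.

H_0 = Z,  H_1 = Z,  H_2 = 0.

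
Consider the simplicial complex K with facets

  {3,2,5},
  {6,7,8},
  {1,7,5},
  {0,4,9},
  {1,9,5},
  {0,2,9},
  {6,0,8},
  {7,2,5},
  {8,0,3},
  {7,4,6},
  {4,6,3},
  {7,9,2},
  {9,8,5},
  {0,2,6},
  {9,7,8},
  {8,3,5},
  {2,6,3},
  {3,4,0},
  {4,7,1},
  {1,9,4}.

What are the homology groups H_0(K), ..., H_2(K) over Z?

Order the vertices as 0 < 1 < 2 < 3 < 4 < 5 < 6 < 7 < 8 < 9. Listing each simplex with vertices in this order, K has dimension 2 with simplices:

  0-simplices (10): [0], [1], [2], [3], [4], [5], [6], [7], [8], [9]
  1-simplices (30): (30 of them)
  2-simplices (20): (20 of them)

giving chain groups C_0 ≅ Z^10, C_1 ≅ Z^30, C_2 ≅ Z^20.

∂_1: C_1 → C_0 is given by ∂[p,q] = [q] − [p].
The resulting 10×30 matrix has rank 9, and its Smith normal form has invariant factors (1,1,1,1,1,1,1,1,1).

Boundary ∂_2: C_2 → C_1 acts by ∂[p,q,r] = [q,r] − [p,r] + [p,q]. For instance
  ∂[0,2,6] = [2,6] − [0,6] + [0,2],
  ∂[5,8,9] = [8,9] − [5,9] + [5,8].
The 30×20 boundary matrix has rank 20 and Smith normal form diag(1,1,1,1,1,1,1,1,1,1,1,1,1,1,1,1,1,1,1,2).

From H_k ≅ ker(∂_k) / im(∂_{k+1}) we obtain:

  H_0: rank C_0 − rank ∂_1 = 10 − 9 = 1, and the invariant factors of ∂_1 are all 1, so H_0 = Z.
  H_1: rank ker ∂_1 − rank ∂_2 = (30 − 9) − 20 = 1, and ∂_2 has invariant factor 2 > 1, so H_1 = Z ⊕ Z/2.
  H_2: rank ker ∂_2 − rank ∂_3 = (20 − 20) − 0 = 0, and there is no ∂_3, so H_2 = 0.

H_0 = Z,  H_1 = Z ⊕ Z/2,  H_2 = 0.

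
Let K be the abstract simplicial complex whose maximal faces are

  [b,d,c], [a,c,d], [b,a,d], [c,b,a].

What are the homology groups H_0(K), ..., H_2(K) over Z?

We work with the vertex ordering a < b < c < d. The simplices of K, each written with vertices in increasing order, are:

  0-simplices (4): a, b, c, d
  1-simplices (6): ab, ac, ad, bc, bd, cd
  2-simplices (4): abc, abd, acd, bcd

Hence C_0 ≅ Z^4, C_1 ≅ Z^6, C_2 ≅ Z^4.

Boundary ∂_1: C_1 → C_0 is given by ∂[p,q] = [q] − [p].
As a 4×6 matrix over Z this has rank 3, with invariant factors (1,1,1).

∂_2: C_2 → C_1 acts by ∂[p,q,r] = [q,r] − [p,r] + [p,q]. For instance
  ∂abd = bd − ad + ab,
  ∂acd = cd − ad + ac.
The resulting 6×4 matrix has rank 3, and its Smith normal form has invariant factors (1,1,1).

Now H_k = ker ∂_k / im ∂_{k+1}, so:

  H_0: rank C_0 − rank ∂_1 = 4 − 3 = 1, and the invariant factors of ∂_1 are all 1, so H_0 = Z.
  H_1: rank ker ∂_1 − rank ∂_2 = (6 − 3) − 3 = 0, and the invariant factors of ∂_2 are all 1, so H_1 = 0.
  H_2: rank ker ∂_2 − rank ∂_3 = (4 − 3) − 0 = 1, and there is no ∂_3, so H_2 = Z.

H_0 = Z,  H_1 = 0,  H_2 = Z.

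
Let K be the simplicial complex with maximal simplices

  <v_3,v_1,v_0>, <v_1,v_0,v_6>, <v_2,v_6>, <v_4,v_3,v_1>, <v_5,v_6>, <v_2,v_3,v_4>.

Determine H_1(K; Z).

Take the total order v_0 < v_1 < v_2 < v_3 < v_4 < v_5 < v_6 on the vertex set. Then K (dimension 2) consists of the simplices:

  0-simplices (7): [v_0], [v_1], [v_2], [v_3], [v_4], [v_5], [v_6]
  1-simplices (11): [v_0,v_1], [v_0,v_3], [v_0,v_6], [v_1,v_3], [v_1,v_4], [v_1,v_6], [v_2,v_3], [v_2,v_4], [v_2,v_6], [v_3,v_4], [v_5,v_6]
  2-simplices (4): [v_0,v_1,v_3], [v_0,v_1,v_6], [v_1,v_3,v_4], [v_2,v_3,v_4]

giving chain groups C_0 ≅ Z^7, C_1 ≅ Z^11, C_2 ≅ Z^4.

∂_1: C_1 → C_0 maps an edge to its endpoints' difference, ∂[p,q] = q − p.
The 7×11 boundary matrix has rank 6 and Smith normal form diag(1,1,1,1,1,1).

Boundary ∂_2: C_2 → C_1 sends each 2-simplex [p,q,r] to [q,r] − [p,r] + [p,q]. For instance
  ∂[v_0,v_1,v_3] = [v_1,v_3] − [v_0,v_3] + [v_0,v_1],
  ∂[v_2,v_3,v_4] = [v_3,v_4] − [v_2,v_4] + [v_2,v_3].
This gives a 11×4 integer matrix of rank 4; reducing to Smith normal form yields diagonal entries (1,1,1,1).

From H_k ≅ ker(∂_k) / im(∂_{k+1}) we obtain:

  H_1: rank ker ∂_1 − rank ∂_2 = (11 − 6) − 4 = 1, and the invariant factors of ∂_2 are all 1, so H_1 = Z.

H_1 ≅ Z.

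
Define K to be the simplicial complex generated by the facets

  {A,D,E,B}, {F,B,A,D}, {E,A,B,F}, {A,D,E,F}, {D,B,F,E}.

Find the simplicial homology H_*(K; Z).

H_0 = Z,  H_1 = 0,  H_2 = 0,  H_3 = Z.

We work with the vertex ordering A < B < D < E < F. The simplices of K, each written with vertices in increasing order, are:

  0-simplices (5): A, B, D, E, F
  1-simplices (10): AB, AD, AE, AF, BD, BE, BF, DE, DF, EF
  2-simplices (10): ABD, ABE, ABF, ADE, ADF, AEF, BDE, BDF, BEF, DEF
  3-simplices (5): ABDE, ABDF, ABEF, ADEF, BDEF

so the chain groups are C_0 ≅ Z^5, C_1 ≅ Z^10, C_2 ≅ Z^10, C_3 ≅ Z^5.

Boundary ∂_1: C_1 → C_0 sends each edge [p,q] (with p < q) to q − p. For instance
  ∂EF = F − E.
As a 5×10 matrix over Z this has rank 4, with invariant factors (1,1,1,1).

The boundary map ∂_2: C_2 → C_1 acts by ∂[p,q,r] = [q,r] − [p,r] + [p,q]. For instance
  ∂ADF = DF − AF + AD,
  ∂DEF = EF − DF + DE.
The resulting 10×10 matrix has rank 6, and its Smith normal form has invariant factors (1,1,1,1,1,1).

Boundary ∂_3: C_3 → C_2 sends each 3-simplex σ to the alternating sum Σ_i (−1)^i (σ with its i-th vertex removed). For instance
  ∂ABDF = BDF − ADF + ABF − ABD,
  ∂ABEF = BEF − AEF + ABF − ABE.
This gives a 10×5 integer matrix of rank 4; reducing to Smith normal form yields diagonal entries (1,1,1,1).

Now H_k = ker ∂_k / im ∂_{k+1}, so:

  H_0: rank C_0 − rank ∂_1 = 5 − 4 = 1, and the invariant factors of ∂_1 are all 1, so H_0 = Z.
  H_1: rank ker ∂_1 − rank ∂_2 = (10 − 4) − 6 = 0, and the invariant factors of ∂_2 are all 1, so H_1 = 0.
  H_2: rank ker ∂_2 − rank ∂_3 = (10 − 6) − 4 = 0, and the invariant factors of ∂_3 are all 1, so H_2 = 0.
  H_3: rank ker ∂_3 − rank ∂_4 = (5 − 4) − 0 = 1, and there is no ∂_4, so H_3 = Z.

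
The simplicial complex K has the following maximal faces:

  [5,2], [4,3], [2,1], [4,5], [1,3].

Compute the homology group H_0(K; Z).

H_0 ≅ Z.

Fix the vertex order 1 < 2 < 3 < 4 < 5 and write every simplex with vertices in increasing order. Then dim K = 1 and the simplices of K are:

  0-simplices (5): [1], [2], [3], [4], [5]
  1-simplices (5): [1,2], [1,3], [2,5], [3,4], [4,5]

so the chain groups are C_0 ≅ Z^5, C_1 ≅ Z^5.

Boundary ∂_1: C_1 → C_0 is given by ∂[p,q] = [q] − [p]. For instance
  ∂[4,5] = [5] − [4].
The 5×5 boundary matrix has rank 4 and Smith normal form diag(1,1,1,1).

Computing H_k = (kernel of ∂_k) / (image of ∂_{k+1}):

  H_0: rank C_0 − rank ∂_1 = 5 − 4 = 1, and the invariant factors of ∂_1 are all 1, so H_0 = Z.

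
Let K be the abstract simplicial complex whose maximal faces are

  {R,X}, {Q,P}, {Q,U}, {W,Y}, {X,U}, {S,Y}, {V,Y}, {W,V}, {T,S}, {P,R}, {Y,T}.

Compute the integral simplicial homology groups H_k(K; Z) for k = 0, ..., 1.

H_0 = Z^2,  H_1 = Z^3.

We work with the vertex ordering P < Q < R < S < T < U < V < W < X < Y. The simplices of K, each written with vertices in increasing order, are:

  0-simplices (10): P, Q, R, S, T, U, V, W, X, Y
  1-simplices (11): PQ, PR, QU, RX, ST, SY, TY, UX, VW, VY, WY

giving chain groups C_0 ≅ Z^10, C_1 ≅ Z^11.

Boundary ∂_1: C_1 → C_0 sends each edge [p,q] (with p < q) to q − p.
The 10×11 boundary matrix has rank 8 and Smith normal form diag(1,1,1,1,1,1,1,1).

Now H_k = ker ∂_k / im ∂_{k+1}, so:

  H_0: rank C_0 − rank ∂_1 = 10 − 8 = 2, and the invariant factors of ∂_1 are all 1, so H_0 ≅ Z^2.
  H_1: rank ker ∂_1 − rank ∂_2 = (11 − 8) − 0 = 3, and there is no ∂_2, so H_1 ≅ Z^3.

(K is a triangulation of the disjoint union of the circle S^1 and a wedge of 2 circles.)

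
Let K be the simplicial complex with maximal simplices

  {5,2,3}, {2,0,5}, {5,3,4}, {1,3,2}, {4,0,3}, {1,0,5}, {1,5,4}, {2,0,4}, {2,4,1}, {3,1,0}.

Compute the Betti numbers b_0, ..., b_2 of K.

b_0 = 1, b_1 = 0, b_2 = 0.

Fix the vertex order 0 < 1 < 2 < 3 < 4 < 5 and write every simplex with vertices in increasing order. Then dim K = 2 and the simplices of K are:

  0-simplices (6): [0], [1], [2], [3], [4], [5]
  1-simplices (15): [0,1], [0,2], [0,3], [0,4], [0,5], [1,2], [1,3], [1,4], [1,5], [2,3], [2,4], [2,5], [3,4], [3,5], [4,5]
  2-simplices (10): [0,1,3], [0,1,5], [0,2,4], [0,2,5], [0,3,4], [1,2,3], [1,2,4], [1,4,5], [2,3,5], [3,4,5]

so the chain groups are C_0 ≅ Z^6, C_1 ≅ Z^15, C_2 ≅ Z^10.

∂_1: C_1 → C_0 sends each edge [p,q] (with p < q) to q − p. For instance
  ∂[4,5] = [5] − [4].
This gives a 6×15 integer matrix of rank 5; reducing to Smith normal form yields diagonal entries (1,1,1,1,1).

∂_2: C_2 → C_1 acts by ∂[p,q,r] = [q,r] − [p,r] + [p,q]. For instance
  ∂[0,2,4] = [2,4] − [0,4] + [0,2],
  ∂[1,4,5] = [4,5] − [1,5] + [1,4].
The resulting 15×10 matrix has rank 10, and its Smith normal form has invariant factors (1,1,1,1,1,1,1,1,1,2).

Now H_k = ker ∂_k / im ∂_{k+1}, so:

  H_0: rank C_0 − rank ∂_1 = 6 − 5 = 1, and the invariant factors of ∂_1 are all 1, so H_0 ≅ Z.
  H_1: rank ker ∂_1 − rank ∂_2 = (15 − 5) − 10 = 0, and ∂_2 has invariant factor 2 > 1, so H_1 ≅ Z/2.
  H_2: rank ker ∂_2 − rank ∂_3 = (10 − 10) − 0 = 0, and there is no ∂_3, so H_2 ≅ 0.

As a check, the Euler characteristic is 6 − 15 + 10 = 1, which agrees with 1 − 0 + 0 = 1.

Hence the Betti numbers are b_0 = 1, b_1 = 0, b_2 = 0.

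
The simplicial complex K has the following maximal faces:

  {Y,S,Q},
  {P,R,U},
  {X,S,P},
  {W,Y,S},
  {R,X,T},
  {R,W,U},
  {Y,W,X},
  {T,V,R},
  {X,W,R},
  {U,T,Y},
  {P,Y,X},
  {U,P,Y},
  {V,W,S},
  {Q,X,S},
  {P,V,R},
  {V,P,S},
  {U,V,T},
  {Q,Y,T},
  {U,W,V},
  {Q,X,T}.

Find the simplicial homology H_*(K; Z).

H_0 = Z,  H_1 = Z ⊕ Z/2,  H_2 = 0.

Fix the vertex order P < Q < R < S < T < U < V < W < X < Y and write every simplex with vertices in increasing order. Then dim K = 2 and the simplices of K are:

  0-simplices (10): P, Q, R, S, T, U, V, W, X, Y
  1-simplices (30): PR, PS, PU, PV, PX, PY, QS, QT, QX, QY, RT, RU, RV, RW, RX, SV, SW, SX, SY, TU, TV, TX, TY, UV, UW, UY, VW, WX, WY, XY
  2-simplices (20): PRU, PRV, PSV, PSX, PUY, PXY, QSX, QSY, QTX, QTY, RTV, RTX, RUW, RWX, SVW, SWY, TUV, TUY, UVW, WXY

giving chain groups C_0 ≅ Z^10, C_1 ≅ Z^30, C_2 ≅ Z^20.

Boundary ∂_1: C_1 → C_0 is given by ∂[p,q] = [q] − [p]. For instance
  ∂SW = W − S.
This gives a 10×30 integer matrix of rank 9; reducing to Smith normal form yields diagonal entries (1,1,1,1,1,1,1,1,1).

The boundary map ∂_2: C_2 → C_1 maps a triangle to the signed sum of its edges. For instance
  ∂SWY = WY − SY + SW,
  ∂RUW = UW − RW + RU.
This gives a 30×20 integer matrix of rank 20; reducing to Smith normal form yields diagonal entries (1,1,1,1,1,1,1,1,1,1,1,1,1,1,1,1,1,1,1,2).

From H_k ≅ ker(∂_k) / im(∂_{k+1}) we obtain:

  H_0: rank C_0 − rank ∂_1 = 10 − 9 = 1, and the invariant factors of ∂_1 are all 1, so H_0 = Z.
  H_1: rank ker ∂_1 − rank ∂_2 = (30 − 9) − 20 = 1, and ∂_2 has invariant factor 2 > 1, so H_1 = Z ⊕ Z/2.
  H_2: rank ker ∂_2 − rank ∂_3 = (20 − 20) − 0 = 0, and there is no ∂_3, so H_2 = 0.

As a check, the Euler characteristic is 10 − 30 + 20 = 0, which agrees with 1 − 1 + 0 = 0.
(K is a triangulation of the Klein bottle.)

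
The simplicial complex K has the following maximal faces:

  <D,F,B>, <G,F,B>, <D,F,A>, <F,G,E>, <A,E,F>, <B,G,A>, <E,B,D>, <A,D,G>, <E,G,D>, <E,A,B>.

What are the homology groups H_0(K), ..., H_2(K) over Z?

Fix the vertex order A < B < D < E < F < G and write every simplex with vertices in increasing order. Then dim K = 2 and the simplices of K are:

  0-simplices (6): A, B, D, E, F, G
  1-simplices (15): AB, AD, AE, AF, AG, BD, BE, BF, BG, DE, DF, DG, EF, EG, FG
  2-simplices (10): ABE, ABG, ADF, ADG, AEF, BDE, BDF, BFG, DEG, EFG

giving chain groups C_0 ≅ Z^6, C_1 ≅ Z^15, C_2 ≅ Z^10.

The boundary map ∂_1: C_1 → C_0 is given by ∂[p,q] = [q] − [p].
The resulting 6×15 matrix has rank 5, and its Smith normal form has invariant factors (1,1,1,1,1).

Boundary ∂_2: C_2 → C_1 acts by ∂[p,q,r] = [q,r] − [p,r] + [p,q]. For instance
  ∂ABG = BG − AG + AB,
  ∂ADG = DG − AG + AD.
The resulting 15×10 matrix has rank 10, and its Smith normal form has invariant factors (1,1,1,1,1,1,1,1,1,2).

Reading off H_k = ker ∂_k / im ∂_{k+1}:

  H_0: rank C_0 − rank ∂_1 = 6 − 5 = 1, and the invariant factors of ∂_1 are all 1, so H_0 = Z.
  H_1: rank ker ∂_1 − rank ∂_2 = (15 − 5) − 10 = 0, and ∂_2 has invariant factor 2 > 1, so H_1 = Z/2Z.
  H_2: rank ker ∂_2 − rank ∂_3 = (10 − 10) − 0 = 0, and there is no ∂_3, so H_2 = 0.

H_0 ≅ Z,  H_1 ≅ Z/2Z,  H_2 = 0.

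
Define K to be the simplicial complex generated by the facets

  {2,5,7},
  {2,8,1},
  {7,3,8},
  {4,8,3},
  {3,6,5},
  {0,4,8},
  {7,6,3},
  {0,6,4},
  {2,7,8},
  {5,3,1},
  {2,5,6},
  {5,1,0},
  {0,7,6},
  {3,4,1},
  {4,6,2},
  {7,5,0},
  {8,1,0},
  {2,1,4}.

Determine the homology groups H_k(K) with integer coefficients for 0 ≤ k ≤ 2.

Take the total order 0 < 1 < 2 < 3 < 4 < 5 < 6 < 7 < 8 on the vertex set. Then K (dimension 2) consists of the simplices:

  0-simplices (9): [0], [1], [2], [3], [4], [5], [6], [7], [8]
  1-simplices (27): (27 of them)
  2-simplices (18): [0,1,5], [0,1,8], [0,4,6], [0,4,8], [0,5,7], [0,6,7], [1,2,4], [1,2,8], [1,3,4], [1,3,5], [2,4,6], [2,5,6], [2,5,7], [2,7,8], [3,4,8], [3,5,6], [3,6,7], [3,7,8]

giving chain groups C_0 ≅ Z^9, C_1 ≅ Z^27, C_2 ≅ Z^18.

Boundary ∂_1: C_1 → C_0 is given by ∂[p,q] = [q] − [p]. For instance
  ∂[3,5] = [5] − [3].
As a 9×27 matrix over Z this has rank 8, with invariant factors (1,1,1,1,1,1,1,1).

∂_2: C_2 → C_1 sends each 2-simplex [p,q,r] to [q,r] − [p,r] + [p,q]. For instance
  ∂[2,5,6] = [5,6] − [2,6] + [2,5],
  ∂[0,5,7] = [5,7] − [0,7] + [0,5].
The 27×18 boundary matrix has rank 18 and Smith normal form diag(1,1,1,1,1,1,1,1,1,1,1,1,1,1,1,1,1,2).

From H_k ≅ ker(∂_k) / im(∂_{k+1}) we obtain:

  H_0: rank C_0 − rank ∂_1 = 9 − 8 = 1, and the invariant factors of ∂_1 are all 1, so H_0 ≅ Z.
  H_1: rank ker ∂_1 − rank ∂_2 = (27 − 8) − 18 = 1, and ∂_2 has invariant factor 2 > 1, so H_1 ≅ Z ⊕ Z/2.
  H_2: rank ker ∂_2 − rank ∂_3 = (18 − 18) − 0 = 0, and there is no ∂_3, so H_2 ≅ 0.

H_0 = Z,  H_1 = Z ⊕ Z/2,  H_2 = 0.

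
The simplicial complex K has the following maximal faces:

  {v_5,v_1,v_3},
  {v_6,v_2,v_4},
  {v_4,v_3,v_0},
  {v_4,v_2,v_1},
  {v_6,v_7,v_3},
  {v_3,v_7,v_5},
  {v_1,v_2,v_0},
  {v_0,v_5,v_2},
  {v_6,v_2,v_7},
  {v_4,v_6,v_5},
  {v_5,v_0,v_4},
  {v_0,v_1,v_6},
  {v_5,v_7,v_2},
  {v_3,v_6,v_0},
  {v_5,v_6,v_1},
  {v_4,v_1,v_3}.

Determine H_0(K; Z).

Fix the vertex order v_0 < v_1 < v_2 < v_3 < v_4 < v_5 < v_6 < v_7 and write every simplex with vertices in increasing order. Then dim K = 2 and the simplices of K are:

  0-simplices (8): [v_0], [v_1], [v_2], [v_3], [v_4], [v_5], [v_6], [v_7]
  1-simplices (24): (24 of them)
  2-simplices (16): (16 of them)

Hence C_0 ≅ Z^8, C_1 ≅ Z^24, C_2 ≅ Z^16.

∂_1: C_1 → C_0 maps an edge to its endpoints' difference, ∂[p,q] = q − p. For instance
  ∂[v_0,v_2] = [v_2] − [v_0].
The resulting 8×24 matrix has rank 7, and its Smith normal form has invariant factors (1,1,1,1,1,1,1).

Boundary ∂_2: C_2 → C_1 sends each 2-simplex [p,q,r] to [q,r] − [p,r] + [p,q]. For instance
  ∂[v_1,v_5,v_6] = [v_5,v_6] − [v_1,v_6] + [v_1,v_5],
  ∂[v_4,v_5,v_6] = [v_5,v_6] − [v_4,v_6] + [v_4,v_5].
This gives a 24×16 integer matrix of rank 15; reducing to Smith normal form yields diagonal entries (1,1,1,1,1,1,1,1,1,1,1,1,1,1,1).

Now H_k = ker ∂_k / im ∂_{k+1}, so:

  H_0: rank C_0 − rank ∂_1 = 8 − 7 = 1, and the invariant factors of ∂_1 are all 1, so H_0 = Z.

H_0 = Z.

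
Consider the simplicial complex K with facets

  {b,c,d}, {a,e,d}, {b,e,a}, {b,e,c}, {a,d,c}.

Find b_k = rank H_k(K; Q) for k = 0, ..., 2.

b_0 = 1, b_1 = 1, b_2 = 0.

Fix the vertex order a < b < c < d < e and write every simplex with vertices in increasing order. Then dim K = 2 and the simplices of K are:

  0-simplices (5): a, b, c, d, e
  1-simplices (10): ab, ac, ad, ae, bc, bd, be, cd, ce, de
  2-simplices (5): abe, acd, ade, bcd, bce

giving chain groups C_0 ≅ Z^5, C_1 ≅ Z^10, C_2 ≅ Z^5.

Boundary ∂_1: C_1 → C_0 is given by ∂[p,q] = [q] − [p].
The resulting 5×10 matrix has rank 4, and its Smith normal form has invariant factors (1,1,1,1).

Boundary ∂_2: C_2 → C_1 acts by ∂[p,q,r] = [q,r] − [p,r] + [p,q]. For instance
  ∂abe = be − ae + ab,
  ∂bce = ce − be + bc.
As a 10×5 matrix over Z this has rank 5, with invariant factors (1,1,1,1,1).

Now H_k = ker ∂_k / im ∂_{k+1}, so:

  H_0: rank C_0 − rank ∂_1 = 5 − 4 = 1, and the invariant factors of ∂_1 are all 1, so H_0 = Z.
  H_1: rank ker ∂_1 − rank ∂_2 = (10 − 4) − 5 = 1, and the invariant factors of ∂_2 are all 1, so H_1 = Z.
  H_2: rank ker ∂_2 − rank ∂_3 = (5 − 5) − 0 = 0, and there is no ∂_3, so H_2 = 0.

Hence the Betti numbers are b_0 = 1, b_1 = 1, b_2 = 0.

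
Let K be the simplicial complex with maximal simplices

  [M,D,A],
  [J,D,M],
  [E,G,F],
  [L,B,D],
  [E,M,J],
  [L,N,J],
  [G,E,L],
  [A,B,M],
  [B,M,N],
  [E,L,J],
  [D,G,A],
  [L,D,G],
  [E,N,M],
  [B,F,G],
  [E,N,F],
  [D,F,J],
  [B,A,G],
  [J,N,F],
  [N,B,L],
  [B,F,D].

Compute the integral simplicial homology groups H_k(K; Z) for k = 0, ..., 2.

Fix the vertex order A < B < D < E < F < G < J < L < M < N and write every simplex with vertices in increasing order. Then dim K = 2 and the simplices of K are:

  0-simplices (10): A, B, D, E, F, G, J, L, M, N
  1-simplices (30): AB, AD, AG, AM, BD, BF, BG, BL, BM, BN, DF, DG, DJ, DL, DM, EF, EG, EJ, EL, EM, EN, FG, FJ, FN, GL, JL, JM, JN, LN, MN
  2-simplices (20): ABG, ABM, ADG, ADM, BDF, BDL, BFG, BLN, BMN, DFJ, DGL, DJM, EFG, EFN, EGL, EJL, EJM, EMN, FJN, JLN

so the chain groups are C_0 ≅ Z^10, C_1 ≅ Z^30, C_2 ≅ Z^20.

Boundary ∂_1: C_1 → C_0 sends each edge [p,q] (with p < q) to q − p. For instance
  ∂AG = G − A.
As a 10×30 matrix over Z this has rank 9, with invariant factors (1,1,1,1,1,1,1,1,1).

The boundary map ∂_2: C_2 → C_1 acts by ∂[p,q,r] = [q,r] − [p,r] + [p,q]. For instance
  ∂JLN = LN − JN + JL,
  ∂BDF = DF − BF + BD.
The resulting 30×20 matrix has rank 20, and its Smith normal form has invariant factors (1,1,1,1,1,1,1,1,1,1,1,1,1,1,1,1,1,1,1,2).

Reading off H_k = ker ∂_k / im ∂_{k+1}:

  H_0: rank C_0 − rank ∂_1 = 10 − 9 = 1, and the invariant factors of ∂_1 are all 1, so H_0 = Z.
  H_1: rank ker ∂_1 − rank ∂_2 = (30 − 9) − 20 = 1, and ∂_2 has invariant factor 2 > 1, so H_1 = Z ⊕ Z/2Z.
  H_2: rank ker ∂_2 − rank ∂_3 = (20 − 20) − 0 = 0, and there is no ∂_3, so H_2 = 0.

H_0 ≅ Z,  H_1 ≅ Z ⊕ Z/2Z,  H_2 = 0.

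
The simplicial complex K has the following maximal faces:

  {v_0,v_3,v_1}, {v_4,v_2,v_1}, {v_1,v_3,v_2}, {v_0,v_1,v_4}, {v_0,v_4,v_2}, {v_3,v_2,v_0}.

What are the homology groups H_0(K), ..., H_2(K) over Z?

H_0 = Z,  H_1 = 0,  H_2 = Z.

We work with the vertex ordering v_0 < v_1 < v_2 < v_3 < v_4. The simplices of K, each written with vertices in increasing order, are:

  0-simplices (5): [v_0], [v_1], [v_2], [v_3], [v_4]
  1-simplices (9): [v_0,v_1], [v_0,v_2], [v_0,v_3], [v_0,v_4], [v_1,v_2], [v_1,v_3], [v_1,v_4], [v_2,v_3], [v_2,v_4]
  2-simplices (6): [v_0,v_1,v_3], [v_0,v_1,v_4], [v_0,v_2,v_3], [v_0,v_2,v_4], [v_1,v_2,v_3], [v_1,v_2,v_4]

Hence C_0 ≅ Z^5, C_1 ≅ Z^9, C_2 ≅ Z^6.

The boundary map ∂_1: C_1 → C_0 is given by ∂[p,q] = [q] − [p]. For instance
  ∂[v_0,v_4] = [v_4] − [v_0].
This gives a 5×9 integer matrix of rank 4; reducing to Smith normal form yields diagonal entries (1,1,1,1).

∂_2: C_2 → C_1 maps a triangle to the signed sum of its edges. For instance
  ∂[v_0,v_1,v_4] = [v_1,v_4] − [v_0,v_4] + [v_0,v_1],
  ∂[v_1,v_2,v_4] = [v_2,v_4] − [v_1,v_4] + [v_1,v_2].
The 9×6 boundary matrix has rank 5 and Smith normal form diag(1,1,1,1,1).

Now H_k = ker ∂_k / im ∂_{k+1}, so:

  H_0: rank C_0 − rank ∂_1 = 5 − 4 = 1, and the invariant factors of ∂_1 are all 1, so H_0 ≅ Z.
  H_1: rank ker ∂_1 − rank ∂_2 = (9 − 4) − 5 = 0, and the invariant factors of ∂_2 are all 1, so H_1 ≅ 0.
  H_2: rank ker ∂_2 − rank ∂_3 = (6 − 5) − 0 = 1, and there is no ∂_3, so H_2 ≅ Z.

As a check, the Euler characteristic is 5 − 9 + 6 = 2, which agrees with 1 − 0 + 1 = 2.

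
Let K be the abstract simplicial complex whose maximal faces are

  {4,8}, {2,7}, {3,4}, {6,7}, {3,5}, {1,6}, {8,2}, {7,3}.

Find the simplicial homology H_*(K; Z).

H_0 ≅ Z,  H_1 ≅ Z.

Fix the vertex order 1 < 2 < 3 < 4 < 5 < 6 < 7 < 8 and write every simplex with vertices in increasing order. Then dim K = 1 and the simplices of K are:

  0-simplices (8): [1], [2], [3], [4], [5], [6], [7], [8]
  1-simplices (8): [1,6], [2,7], [2,8], [3,4], [3,5], [3,7], [4,8], [6,7]

giving chain groups C_0 ≅ Z^8, C_1 ≅ Z^8.

∂_1: C_1 → C_0 is given by ∂[p,q] = [q] − [p]. For instance
  ∂[3,5] = [5] − [3].
As a 8×8 matrix over Z this has rank 7, with invariant factors (1,1,1,1,1,1,1).

Reading off H_k = ker ∂_k / im ∂_{k+1}:

  H_0: rank C_0 − rank ∂_1 = 8 − 7 = 1, and the invariant factors of ∂_1 are all 1, so H_0 ≅ Z.
  H_1: rank ker ∂_1 − rank ∂_2 = (8 − 7) − 0 = 1, and there is no ∂_2, so H_1 ≅ Z.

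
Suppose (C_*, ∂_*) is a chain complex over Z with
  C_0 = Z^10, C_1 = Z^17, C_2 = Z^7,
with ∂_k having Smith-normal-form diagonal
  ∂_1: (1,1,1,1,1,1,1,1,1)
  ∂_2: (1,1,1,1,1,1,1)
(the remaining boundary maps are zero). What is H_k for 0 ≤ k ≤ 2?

H_0 ≅ Z,  H_1 ≅ Z,  H_2 = 0.

H_0: b_0 = 10 − 0 − 9 = 1; torsion from ∂_1 factors > 1: none. So H_0 ≅ Z.
H_1: b_1 = 17 − 9 − 7 = 1; torsion from ∂_2 factors > 1: none. So H_1 ≅ Z.
H_2: b_2 = 7 − 7 − 0 = 0; torsion from ∂_3 factors > 1: none. So H_2 ≅ 0.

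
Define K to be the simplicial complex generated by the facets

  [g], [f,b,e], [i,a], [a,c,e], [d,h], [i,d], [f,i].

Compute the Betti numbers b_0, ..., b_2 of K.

Take the total order a < b < c < d < e < f < g < h < i on the vertex set. Then K (dimension 2) consists of the simplices:

  0-simplices (9): a, b, c, d, e, f, g, h, i
  1-simplices (10): ac, ae, ai, be, bf, ce, dh, di, ef, fi
  2-simplices (2): ace, bef

so the chain groups are C_0 ≅ Z^9, C_1 ≅ Z^10, C_2 ≅ Z^2.

∂_1: C_1 → C_0 is given by ∂[p,q] = [q] − [p]. For instance
  ∂ae = e − a.
As a 9×10 matrix over Z this has rank 7, with invariant factors (1,1,1,1,1,1,1).

∂_2: C_2 → C_1 sends each 2-simplex [p,q,r] to [q,r] − [p,r] + [p,q]. For instance
  ∂ace = ce − ae + ac,
  ∂bef = ef − bf + be.
As a 10×2 matrix over Z this has rank 2, with invariant factors (1,1).

Reading off H_k = ker ∂_k / im ∂_{k+1}:

  H_0: rank C_0 − rank ∂_1 = 9 − 7 = 2, and the invariant factors of ∂_1 are all 1, so H_0 ≅ Z^2.
  H_1: rank ker ∂_1 − rank ∂_2 = (10 − 7) − 2 = 1, and the invariant factors of ∂_2 are all 1, so H_1 ≅ Z.
  H_2: rank ker ∂_2 − rank ∂_3 = (2 − 2) − 0 = 0, and there is no ∂_3, so H_2 ≅ 0.

As a check, the Euler characteristic is 9 − 10 + 2 = 1, which agrees with 2 − 1 + 0 = 1.

Hence the Betti numbers are b_0 = 2, b_1 = 1, b_2 = 0.

b_0 = 2, b_1 = 1, b_2 = 0.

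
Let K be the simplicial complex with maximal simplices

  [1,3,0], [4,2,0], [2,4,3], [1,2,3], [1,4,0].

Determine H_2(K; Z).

H_2 ≅ 0.

We work with the vertex ordering 0 < 1 < 2 < 3 < 4. The simplices of K, each written with vertices in increasing order, are:

  0-simplices (5): [0], [1], [2], [3], [4]
  1-simplices (10): [0,1], [0,2], [0,3], [0,4], [1,2], [1,3], [1,4], [2,3], [2,4], [3,4]
  2-simplices (5): [0,1,3], [0,1,4], [0,2,4], [1,2,3], [2,3,4]

so the chain groups are C_0 ≅ Z^5, C_1 ≅ Z^10, C_2 ≅ Z^5.

Boundary ∂_1: C_1 → C_0 sends each edge [p,q] (with p < q) to q − p.
The 5×10 boundary matrix has rank 4 and Smith normal form diag(1,1,1,1).

Boundary ∂_2: C_2 → C_1 acts by ∂[p,q,r] = [q,r] − [p,r] + [p,q]. For instance
  ∂[0,2,4] = [2,4] − [0,4] + [0,2],
  ∂[0,1,4] = [1,4] − [0,4] + [0,1].
This gives a 10×5 integer matrix of rank 5; reducing to Smith normal form yields diagonal entries (1,1,1,1,1).

From H_k ≅ ker(∂_k) / im(∂_{k+1}) we obtain:

  H_2: rank ker ∂_2 − rank ∂_3 = (5 − 5) − 0 = 0, and there is no ∂_3, so H_2 = 0.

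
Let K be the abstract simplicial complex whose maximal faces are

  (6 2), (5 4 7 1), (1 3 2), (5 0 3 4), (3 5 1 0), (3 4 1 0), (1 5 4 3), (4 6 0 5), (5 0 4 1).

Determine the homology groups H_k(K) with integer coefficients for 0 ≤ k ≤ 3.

H_0 = Z,  H_1 = Z,  H_2 = 0,  H_3 = Z.

We work with the vertex ordering 0 < 1 < 2 < 3 < 4 < 5 < 6 < 7. The simplices of K, each written with vertices in increasing order, are:

  0-simplices (8): [0], [1], [2], [3], [4], [5], [6], [7]
  1-simplices (19): [0,1], [0,3], [0,4], [0,5], [0,6], [1,2], [1,3], [1,4], [1,5], [1,7], [2,3], [2,6], [3,4], [3,5], [4,5], [4,6], [4,7], [5,6], [5,7]
  2-simplices (17): [0,1,3], [0,1,4], [0,1,5], [0,3,4], [0,3,5], [0,4,5], [0,4,6], [0,5,6], [1,2,3], [1,3,4], [1,3,5], [1,4,5], [1,4,7], [1,5,7], [3,4,5], [4,5,6], [4,5,7]
  3-simplices (7): [0,1,3,4], [0,1,3,5], [0,1,4,5], [0,3,4,5], [0,4,5,6], [1,3,4,5], [1,4,5,7]

giving chain groups C_0 ≅ Z^8, C_1 ≅ Z^19, C_2 ≅ Z^17, C_3 ≅ Z^7.

The boundary map ∂_1: C_1 → C_0 maps an edge to its endpoints' difference, ∂[p,q] = q − p. For instance
  ∂[3,5] = [5] − [3].
The resulting 8×19 matrix has rank 7, and its Smith normal form has invariant factors (1,1,1,1,1,1,1).

Boundary ∂_2: C_2 → C_1 maps a triangle to the signed sum of its edges. For instance
  ∂[1,3,5] = [3,5] − [1,5] + [1,3],
  ∂[4,5,7] = [5,7] − [4,7] + [4,5].
The resulting 19×17 matrix has rank 11, and its Smith normal form has invariant factors (1,1,1,1,1,1,1,1,1,1,1).

The boundary map ∂_3: C_3 → C_2 sends each 3-simplex σ to the alternating sum Σ_i (−1)^i (σ with its i-th vertex removed). For instance
  ∂[0,1,3,5] = [1,3,5] − [0,3,5] + [0,1,5] − [0,1,3],
  ∂[0,1,3,4] = [1,3,4] − [0,3,4] + [0,1,4] − [0,1,3].
This gives a 17×7 integer matrix of rank 6; reducing to Smith normal form yields diagonal entries (1,1,1,1,1,1).

Now H_k = ker ∂_k / im ∂_{k+1}, so:

  H_0: rank C_0 − rank ∂_1 = 8 − 7 = 1, and the invariant factors of ∂_1 are all 1, so H_0 = Z.
  H_1: rank ker ∂_1 − rank ∂_2 = (19 − 7) − 11 = 1, and the invariant factors of ∂_2 are all 1, so H_1 = Z.
  H_2: rank ker ∂_2 − rank ∂_3 = (17 − 11) − 6 = 0, and the invariant factors of ∂_3 are all 1, so H_2 = 0.
  H_3: rank ker ∂_3 − rank ∂_4 = (7 − 6) − 0 = 1, and there is no ∂_4, so H_3 = Z.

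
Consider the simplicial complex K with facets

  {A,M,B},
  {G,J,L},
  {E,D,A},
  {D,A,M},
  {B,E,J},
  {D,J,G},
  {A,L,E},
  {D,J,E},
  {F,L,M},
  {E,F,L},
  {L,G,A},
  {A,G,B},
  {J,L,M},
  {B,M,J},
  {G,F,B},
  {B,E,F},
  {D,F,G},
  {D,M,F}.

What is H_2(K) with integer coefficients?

H_2 ≅ Z.

Take the total order A < B < D < E < F < G < J < L < M on the vertex set. Then K (dimension 2) consists of the simplices:

  0-simplices (9): A, B, D, E, F, G, J, L, M
  1-simplices (27): AB, AD, AE, AG, AL, AM, BE, BF, BG, BJ, BM, DE, DF, DG, DJ, DM, EF, EJ, EL, FG, FL, FM, GJ, GL, JL, JM, LM
  2-simplices (18): ABG, ABM, ADE, ADM, AEL, AGL, BEF, BEJ, BFG, BJM, DEJ, DFG, DFM, DGJ, EFL, FLM, GJL, JLM

giving chain groups C_0 ≅ Z^9, C_1 ≅ Z^27, C_2 ≅ Z^18.

Boundary ∂_1: C_1 → C_0 is given by ∂[p,q] = [q] − [p].
As a 9×27 matrix over Z this has rank 8, with invariant factors (1,1,1,1,1,1,1,1).

∂_2: C_2 → C_1 maps a triangle to the signed sum of its edges. For instance
  ∂ABM = BM − AM + AB,
  ∂ADE = DE − AE + AD.
As a 27×18 matrix over Z this has rank 17, with invariant factors (1,1,1,1,1,1,1,1,1,1,1,1,1,1,1,1,1).

From H_k ≅ ker(∂_k) / im(∂_{k+1}) we obtain:

  H_2: rank ker ∂_2 − rank ∂_3 = (18 − 17) − 0 = 1, and there is no ∂_3, so H_2 = Z.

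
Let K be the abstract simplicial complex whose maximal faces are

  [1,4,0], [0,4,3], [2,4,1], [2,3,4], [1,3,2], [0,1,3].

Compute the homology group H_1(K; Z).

H_1 ≅ 0.

Take the total order 0 < 1 < 2 < 3 < 4 on the vertex set. Then K (dimension 2) consists of the simplices:

  0-simplices (5): [0], [1], [2], [3], [4]
  1-simplices (9): [0,1], [0,3], [0,4], [1,2], [1,3], [1,4], [2,3], [2,4], [3,4]
  2-simplices (6): [0,1,3], [0,1,4], [0,3,4], [1,2,3], [1,2,4], [2,3,4]

Hence C_0 ≅ Z^5, C_1 ≅ Z^9, C_2 ≅ Z^6.

∂_1: C_1 → C_0 is given by ∂[p,q] = [q] − [p]. For instance
  ∂[0,4] = [4] − [0].
As a 5×9 matrix over Z this has rank 4, with invariant factors (1,1,1,1).

The boundary map ∂_2: C_2 → C_1 sends each 2-simplex [p,q,r] to [q,r] − [p,r] + [p,q]. For instance
  ∂[1,2,4] = [2,4] − [1,4] + [1,2],
  ∂[2,3,4] = [3,4] − [2,4] + [2,3].
This gives a 9×6 integer matrix of rank 5; reducing to Smith normal form yields diagonal entries (1,1,1,1,1).

Reading off H_k = ker ∂_k / im ∂_{k+1}:

  H_1: rank ker ∂_1 − rank ∂_2 = (9 − 4) − 5 = 0, and the invariant factors of ∂_2 are all 1, so H_1 ≅ 0.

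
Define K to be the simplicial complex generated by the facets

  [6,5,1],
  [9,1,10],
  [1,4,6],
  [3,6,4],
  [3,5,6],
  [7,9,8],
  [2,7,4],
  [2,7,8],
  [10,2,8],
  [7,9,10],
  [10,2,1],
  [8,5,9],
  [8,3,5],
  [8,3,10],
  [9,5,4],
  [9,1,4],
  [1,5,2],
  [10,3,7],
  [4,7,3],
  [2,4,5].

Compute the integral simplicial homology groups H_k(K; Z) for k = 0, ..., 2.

Take the total order 1 < 2 < 3 < 4 < 5 < 6 < 7 < 8 < 9 < 10 on the vertex set. Then K (dimension 2) consists of the simplices:

  0-simplices (10): [1], [2], [3], [4], [5], [6], [7], [8], [9], [10]
  1-simplices (30): (30 of them)
  2-simplices (20): (20 of them)

so the chain groups are C_0 ≅ Z^10, C_1 ≅ Z^30, C_2 ≅ Z^20.

The boundary map ∂_1: C_1 → C_0 sends each edge [p,q] (with p < q) to q − p.
This gives a 10×30 integer matrix of rank 9; reducing to Smith normal form yields diagonal entries (1,1,1,1,1,1,1,1,1).

Boundary ∂_2: C_2 → C_1 sends each 2-simplex [p,q,r] to [q,r] − [p,r] + [p,q]. For instance
  ∂[2,8,10] = [8,10] − [2,10] + [2,8],
  ∂[1,2,5] = [2,5] − [1,5] + [1,2].
The resulting 30×20 matrix has rank 20, and its Smith normal form has invariant factors (1,1,1,1,1,1,1,1,1,1,1,1,1,1,1,1,1,1,1,2).

Now H_k = ker ∂_k / im ∂_{k+1}, so:

  H_0: rank C_0 − rank ∂_1 = 10 − 9 = 1, and the invariant factors of ∂_1 are all 1, so H_0 ≅ Z.
  H_1: rank ker ∂_1 − rank ∂_2 = (30 − 9) − 20 = 1, and ∂_2 has invariant factor 2 > 1, so H_1 ≅ Z ⊕ Z/2Z.
  H_2: rank ker ∂_2 − rank ∂_3 = (20 − 20) − 0 = 0, and there is no ∂_3, so H_2 ≅ 0.

(K is a triangulation of the Klein bottle.)

H_0 ≅ Z,  H_1 ≅ Z ⊕ Z/2Z,  H_2 = 0.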